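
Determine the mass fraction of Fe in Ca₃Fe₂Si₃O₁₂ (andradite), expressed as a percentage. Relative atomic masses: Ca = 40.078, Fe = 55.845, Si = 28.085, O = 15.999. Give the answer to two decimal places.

21.98 mass %

Formula mass = 3*40.078 + 2*55.845 + 3*28.085 + 12*15.999 = 508.167 g/mol, of which 111.690 g is Fe.
So Fe makes up 111.690/508.167 = 0.2198 of the mass, i.e. 21.98%.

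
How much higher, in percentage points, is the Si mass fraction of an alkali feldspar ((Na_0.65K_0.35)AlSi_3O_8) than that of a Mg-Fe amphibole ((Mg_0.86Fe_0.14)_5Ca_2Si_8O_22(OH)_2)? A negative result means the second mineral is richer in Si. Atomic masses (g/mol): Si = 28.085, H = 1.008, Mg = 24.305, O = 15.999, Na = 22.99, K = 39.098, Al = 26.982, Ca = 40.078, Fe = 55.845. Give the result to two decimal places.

4.53 percentage points

M((Na_0.65K_0.35)AlSi_3O_8) = 267.857 g/mol, so wt% Si = 84.255/267.857 × 100 = 31.46%.
M((Mg_0.86Fe_0.14)_5Ca_2Si_8O_22(OH)_2) = 834.431 g/mol, so wt% Si = 224.680/834.431 × 100 = 26.93%.
31.46 − 26.93 = 4.53 pp.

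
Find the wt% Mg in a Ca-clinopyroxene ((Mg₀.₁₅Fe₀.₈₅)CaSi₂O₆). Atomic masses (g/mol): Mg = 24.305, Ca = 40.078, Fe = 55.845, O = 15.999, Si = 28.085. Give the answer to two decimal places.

1.50 weight percent

M((Mg₀.₁₅Fe₀.₈₅)CaSi₂O₆) = 243.356 g/mol.
Mg contributes 0.15 × 24.305 = 3.646 g per mole.
3.646/243.356 = 0.0150 → 1.50%.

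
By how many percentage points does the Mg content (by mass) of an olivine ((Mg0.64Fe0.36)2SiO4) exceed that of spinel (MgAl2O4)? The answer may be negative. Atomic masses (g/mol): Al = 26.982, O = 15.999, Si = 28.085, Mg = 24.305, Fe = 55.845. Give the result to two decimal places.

M((Mg0.64Fe0.36)2SiO4) = 163.400 g/mol, so wt% Mg = 31.110/163.400 × 100 = 19.04%.
M(MgAl2O4) = 142.265 g/mol, so wt% Mg = 24.305/142.265 × 100 = 17.08%.
19.04 − 17.08 = 1.96 pp.

1.96 percentage points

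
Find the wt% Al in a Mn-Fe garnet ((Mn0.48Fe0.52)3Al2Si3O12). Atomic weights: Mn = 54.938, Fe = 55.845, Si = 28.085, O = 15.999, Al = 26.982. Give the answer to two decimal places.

Molar mass of (Mn0.48Fe0.52)3Al2Si3O12: 1.44×54.938 + 1.56×55.845 + 2×26.982 + 3×28.085 + 12×15.999 = 496.436 g/mol.
Mass of Al per formula unit: 2 × 26.982 = 53.964 g.
Weight fraction Al = 53.964 / 496.436 = 0.1087.

10.87 mass %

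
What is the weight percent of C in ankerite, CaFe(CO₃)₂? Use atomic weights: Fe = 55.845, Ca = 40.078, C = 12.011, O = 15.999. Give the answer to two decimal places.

Formula mass = 1·40.078 + 1·55.845 + 2·12.011 + 6·15.999 = 215.939 g/mol, of which 24.022 g is C.
So C makes up 24.022/215.939 = 0.1112 of the mass, i.e. 11.12%.

11.12 wt%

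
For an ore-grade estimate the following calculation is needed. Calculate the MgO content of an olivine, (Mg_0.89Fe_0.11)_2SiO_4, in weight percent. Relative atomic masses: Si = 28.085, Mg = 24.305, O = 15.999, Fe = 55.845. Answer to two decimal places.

M((Mg_0.89Fe_0.11)_2SiO_4) = 147.630 g/mol; M(MgO) = 40.304 g/mol.
Moles MgO per formula unit = 1.78 Mg ÷ 1 = 1.7800.
MgO fraction = (1.7800 × 40.304) / 147.630 = 71.741/147.630 = 0.4860.

48.60 wt%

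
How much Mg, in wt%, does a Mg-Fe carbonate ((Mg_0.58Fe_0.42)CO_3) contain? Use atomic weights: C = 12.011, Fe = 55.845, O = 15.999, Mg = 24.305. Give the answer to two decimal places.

14.45 wt%

Formula mass = 0.58·24.305 + 0.42·55.845 + 1·12.011 + 3·15.999 = 97.560 g/mol, of which 14.097 g is Mg.
So Mg makes up 14.097/97.560 = 0.1445 of the mass, i.e. 14.45%.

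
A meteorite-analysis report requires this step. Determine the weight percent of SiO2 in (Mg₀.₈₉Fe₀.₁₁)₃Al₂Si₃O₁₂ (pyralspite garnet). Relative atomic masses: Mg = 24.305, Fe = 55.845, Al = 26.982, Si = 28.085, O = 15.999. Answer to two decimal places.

43.59 wt%

Formula mass = 413.530 g/mol.
3 Si → 3.0000 mol SiO2 per formula unit; M(SiO2) = 60.083, so SiO2 mass = 180.249 g.
180.249/413.530 × 100 = 43.59 wt%.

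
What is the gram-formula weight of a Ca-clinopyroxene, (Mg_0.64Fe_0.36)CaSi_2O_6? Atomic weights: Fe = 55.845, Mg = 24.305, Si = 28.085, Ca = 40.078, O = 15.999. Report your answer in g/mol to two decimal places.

Mg: 0.64 × 24.305 = 15.5552
Fe: 0.36 × 55.845 = 20.1042
Ca: 1 × 40.078 = 40.0780
Si: 2 × 28.085 = 56.1700
O: 6 × 15.999 = 95.9940
Summing the contributions gives the formula mass.

227.90 g/mol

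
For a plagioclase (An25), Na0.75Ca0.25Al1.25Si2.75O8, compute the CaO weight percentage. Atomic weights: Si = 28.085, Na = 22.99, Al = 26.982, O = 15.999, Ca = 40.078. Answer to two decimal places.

5.27 wt%

Formula mass = 266.215 g/mol.
0.25 Ca → 0.2500 mol CaO per formula unit; M(CaO) = 56.077, so CaO mass = 14.019 g.
14.019/266.215 × 100 = 5.27 wt%.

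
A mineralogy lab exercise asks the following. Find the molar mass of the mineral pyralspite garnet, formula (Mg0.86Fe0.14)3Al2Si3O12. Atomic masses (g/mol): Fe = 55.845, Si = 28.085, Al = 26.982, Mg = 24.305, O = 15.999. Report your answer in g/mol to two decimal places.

416.37 g/mol

Mg: 2.58 × 24.305 = 62.7069
Fe: 0.42 × 55.845 = 23.4549
Al: 2 × 26.982 = 53.9640
Si: 3 × 28.085 = 84.2550
O: 12 × 15.999 = 191.9880
Summing the contributions gives the formula mass.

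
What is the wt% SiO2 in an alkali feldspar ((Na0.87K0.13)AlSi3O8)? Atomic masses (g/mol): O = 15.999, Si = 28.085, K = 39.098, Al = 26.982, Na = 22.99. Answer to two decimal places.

M((Na0.87K0.13)AlSi3O8) = 264.313 g/mol; M(SiO2) = 60.083 g/mol.
Moles SiO2 per formula unit = 3 Si ÷ 1 = 3.0000.
SiO2 fraction = (3.0000 × 60.083) / 264.313 = 180.249/264.313 = 0.6820.

68.20 wt%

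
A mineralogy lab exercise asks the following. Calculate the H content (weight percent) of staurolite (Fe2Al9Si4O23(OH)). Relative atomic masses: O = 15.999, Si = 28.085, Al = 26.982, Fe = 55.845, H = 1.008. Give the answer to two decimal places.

0.12 weight percent

Molar mass of Fe2Al9Si4O23(OH): 2*55.845 + 9*26.982 + 4*28.085 + 24*15.999 + 1*1.008 = 851.852 g/mol.
Mass of H per formula unit: 1 × 1.008 = 1.008 g.
Weight fraction H = 1.008 / 851.852 = 0.0012.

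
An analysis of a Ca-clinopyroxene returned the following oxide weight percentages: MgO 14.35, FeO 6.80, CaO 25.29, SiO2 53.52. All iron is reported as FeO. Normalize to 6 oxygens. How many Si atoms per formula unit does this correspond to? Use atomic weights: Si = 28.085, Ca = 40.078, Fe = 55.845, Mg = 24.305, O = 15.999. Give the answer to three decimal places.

14.35 wt% MgO ÷ 40.304 g/mol = 0.35604 mol, giving 0.35604 Mg and 0.35604 O.
6.80 wt% FeO ÷ 71.844 g/mol = 0.09465 mol, giving 0.09465 Fe and 0.09465 O.
25.29 wt% CaO ÷ 56.077 g/mol = 0.45099 mol, giving 0.45099 Ca and 0.45099 O.
53.52 wt% SiO2 ÷ 60.083 g/mol = 0.89077 mol, giving 0.89077 Si and 1.78154 O.
Oxygen sums to 2.68322; scaling by 6/2.68322 = 2.23612 puts the formula on 6 O.
Si: 0.89077 × 2.23612 = 1.992 atoms per formula unit.

1.992 Si apfu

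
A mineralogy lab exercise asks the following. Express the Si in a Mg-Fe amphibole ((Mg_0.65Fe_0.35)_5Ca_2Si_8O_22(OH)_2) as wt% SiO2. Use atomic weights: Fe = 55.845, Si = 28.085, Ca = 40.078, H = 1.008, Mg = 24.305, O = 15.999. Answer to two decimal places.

55.40 wt%

Formula mass = 867.548 g/mol.
8 Si → 8.0000 mol SiO2 per formula unit; M(SiO2) = 60.083, so SiO2 mass = 480.664 g.
480.664/867.548 × 100 = 55.40 wt%.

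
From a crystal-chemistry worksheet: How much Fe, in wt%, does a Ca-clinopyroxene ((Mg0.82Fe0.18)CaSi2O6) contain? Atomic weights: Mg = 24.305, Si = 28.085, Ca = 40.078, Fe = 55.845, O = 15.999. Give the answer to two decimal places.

4.52 wt%

M((Mg0.82Fe0.18)CaSi2O6) = 222.224 g/mol.
Fe contributes 0.18 × 55.845 = 10.052 g per mole.
10.052/222.224 = 0.0452 → 4.52%.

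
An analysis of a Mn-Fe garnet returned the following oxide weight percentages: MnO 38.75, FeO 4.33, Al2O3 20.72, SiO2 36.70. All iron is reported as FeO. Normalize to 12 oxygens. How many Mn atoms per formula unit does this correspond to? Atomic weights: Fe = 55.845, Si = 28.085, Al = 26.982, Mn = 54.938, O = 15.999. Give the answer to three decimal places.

MnO (M=70.937): mol = 0.54626; Mn = 0.54626, O = 0.54626.
FeO (M=71.844): mol = 0.06027; Fe = 0.06027, O = 0.06027.
Al2O3 (M=101.961): mol = 0.20321; Al = 0.40642, O = 0.60963.
SiO2 (M=60.083): mol = 0.61082; Si = 0.61082, O = 1.22164.
ΣO = 2.43780; factor = 12/ΣO = 4.92247.
Mn apfu = 0.54626 × 4.92247 = 2.689.

2.689 Mn apfu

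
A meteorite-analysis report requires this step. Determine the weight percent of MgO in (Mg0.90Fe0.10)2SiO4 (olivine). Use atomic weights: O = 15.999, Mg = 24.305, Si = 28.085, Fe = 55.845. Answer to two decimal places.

Molar mass of (Mg0.90Fe0.10)2SiO4 = 1.80·24.305 + 0.20·55.845 + 1·28.085 + 4·15.999 = 146.999 g/mol.
Each formula unit contains 1.80 Mg, equivalent to 1.80/1 = 1.8000 mol MgO.
M(MgO) = 1×24.305 + 1×15.999 = 40.304 g/mol.
Mass of MgO per formula unit = 1.8000 × 40.304 = 72.547 g.
MgO wt% = 72.547 / 146.999 × 100 = 49.35%.

49.35 wt%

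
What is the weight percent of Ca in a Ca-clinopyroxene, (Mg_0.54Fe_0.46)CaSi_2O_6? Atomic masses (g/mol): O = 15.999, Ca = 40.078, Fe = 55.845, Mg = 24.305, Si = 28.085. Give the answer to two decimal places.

M((Mg_0.54Fe_0.46)CaSi_2O_6) = 231.055 g/mol.
Ca contributes 1 × 40.078 = 40.078 g per mole.
40.078/231.055 = 0.1735 → 17.35%.

17.35 mass %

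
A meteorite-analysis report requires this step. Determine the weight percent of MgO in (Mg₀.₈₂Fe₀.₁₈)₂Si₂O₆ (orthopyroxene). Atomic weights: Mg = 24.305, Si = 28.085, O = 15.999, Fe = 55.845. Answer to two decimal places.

31.16 wt%

Formula mass = 212.128 g/mol.
1.64 Mg → 1.6400 mol MgO per formula unit; M(MgO) = 40.304, so MgO mass = 66.099 g.
66.099/212.128 × 100 = 31.16 wt%.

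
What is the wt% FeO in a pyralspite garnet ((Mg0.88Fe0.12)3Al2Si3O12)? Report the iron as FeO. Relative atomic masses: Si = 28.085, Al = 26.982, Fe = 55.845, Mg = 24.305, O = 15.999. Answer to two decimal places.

Molar mass of (Mg0.88Fe0.12)3Al2Si3O12 = 2.64×24.305 + 0.36×55.845 + 2×26.982 + 3×28.085 + 12×15.999 = 414.476 g/mol.
Each formula unit contains 0.36 Fe, equivalent to 0.36/1 = 0.3600 mol FeO.
M(FeO) = 1×55.845 + 1×15.999 = 71.844 g/mol.
Mass of FeO per formula unit = 0.3600 × 71.844 = 25.864 g.
FeO wt% = 25.864 / 414.476 × 100 = 6.24%.

6.24 wt%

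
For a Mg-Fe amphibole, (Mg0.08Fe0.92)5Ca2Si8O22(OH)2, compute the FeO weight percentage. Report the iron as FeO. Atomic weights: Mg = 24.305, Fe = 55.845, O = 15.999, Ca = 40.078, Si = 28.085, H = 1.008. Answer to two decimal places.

34.52 wt%

Formula mass = 957.437 g/mol.
4.60 Fe → 4.6000 mol FeO per formula unit; M(FeO) = 71.844, so FeO mass = 330.482 g.
330.482/957.437 × 100 = 34.52 wt%.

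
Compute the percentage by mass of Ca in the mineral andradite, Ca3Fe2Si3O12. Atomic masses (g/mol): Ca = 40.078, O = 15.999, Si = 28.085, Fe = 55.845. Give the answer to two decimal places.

23.66 wt%

Formula mass = 3×40.078 + 2×55.845 + 3×28.085 + 12×15.999 = 508.167 g/mol, of which 120.234 g is Ca.
So Ca makes up 120.234/508.167 = 0.2366 of the mass, i.e. 23.66%.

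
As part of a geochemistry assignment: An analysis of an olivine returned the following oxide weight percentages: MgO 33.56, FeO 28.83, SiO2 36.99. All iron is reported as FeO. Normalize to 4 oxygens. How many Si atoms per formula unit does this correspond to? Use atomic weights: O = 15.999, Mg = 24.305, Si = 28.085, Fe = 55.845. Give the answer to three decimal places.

MgO: 33.56/40.304 = 0.83267 mol → 0.83267 mol Mg, 0.83267 mol O.
FeO: 28.83/71.844 = 0.40129 mol → 0.40129 mol Fe, 0.40129 mol O.
SiO2: 36.99/60.083 = 0.61565 mol → 0.61565 mol Si, 1.23130 mol O.
Total oxygen = 2.46526 mol. Normalization factor = 4/2.46526 = 1.62255.
Si per 4 O = 0.61565 × 1.62255 = 0.999.

0.999 Si apfu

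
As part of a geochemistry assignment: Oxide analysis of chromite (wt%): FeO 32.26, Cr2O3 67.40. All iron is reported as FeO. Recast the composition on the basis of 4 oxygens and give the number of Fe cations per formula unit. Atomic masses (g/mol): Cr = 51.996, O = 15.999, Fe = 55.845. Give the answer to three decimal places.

1.009 Fe apfu

FeO (M=71.844): mol = 0.44903; Fe = 0.44903, O = 0.44903.
Cr2O3 (M=151.989): mol = 0.44345; Cr = 0.88690, O = 1.33035.
ΣO = 1.77938; factor = 4/ΣO = 2.24797.
Fe apfu = 0.44903 × 2.24797 = 1.009.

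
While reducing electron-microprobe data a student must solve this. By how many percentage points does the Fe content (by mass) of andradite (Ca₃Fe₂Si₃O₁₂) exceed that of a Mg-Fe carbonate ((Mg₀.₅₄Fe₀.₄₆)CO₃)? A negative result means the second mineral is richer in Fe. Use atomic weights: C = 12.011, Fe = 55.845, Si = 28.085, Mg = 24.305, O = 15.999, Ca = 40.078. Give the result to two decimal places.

-4.02 percentage points

First mineral: 111.690 g Fe in 508.167 g formula = 21.98 wt% Fe.
Second mineral: 25.689 g Fe in 98.821 g formula = 26.00 wt% Fe.
21.98% − 26.00% gives a difference of -4.02 percentage points.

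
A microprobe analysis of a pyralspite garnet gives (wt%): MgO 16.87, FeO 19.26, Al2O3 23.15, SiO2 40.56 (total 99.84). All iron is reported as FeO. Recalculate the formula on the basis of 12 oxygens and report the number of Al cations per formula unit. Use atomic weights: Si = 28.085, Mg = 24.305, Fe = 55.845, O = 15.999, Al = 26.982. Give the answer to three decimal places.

16.87 wt% MgO ÷ 40.304 g/mol = 0.41857 mol, giving 0.41857 Mg and 0.41857 O.
19.26 wt% FeO ÷ 71.844 g/mol = 0.26808 mol, giving 0.26808 Fe and 0.26808 O.
23.15 wt% Al2O3 ÷ 101.961 g/mol = 0.22705 mol, giving 0.45410 Al and 0.68115 O.
40.56 wt% SiO2 ÷ 60.083 g/mol = 0.67507 mol, giving 0.67507 Si and 1.35014 O.
Oxygen sums to 2.71794; scaling by 12/2.71794 = 4.41511 puts the formula on 12 O.
Al: 0.45410 × 4.41511 = 2.005 atoms per formula unit.

2.005 Al apfu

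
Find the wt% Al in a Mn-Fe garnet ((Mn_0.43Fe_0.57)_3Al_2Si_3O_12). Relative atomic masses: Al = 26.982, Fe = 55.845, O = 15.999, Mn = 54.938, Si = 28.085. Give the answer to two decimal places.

M((Mn_0.43Fe_0.57)_3Al_2Si_3O_12) = 496.572 g/mol.
Al contributes 2 × 26.982 = 53.964 g per mole.
53.964/496.572 = 0.1087 → 10.87%.

10.87 wt%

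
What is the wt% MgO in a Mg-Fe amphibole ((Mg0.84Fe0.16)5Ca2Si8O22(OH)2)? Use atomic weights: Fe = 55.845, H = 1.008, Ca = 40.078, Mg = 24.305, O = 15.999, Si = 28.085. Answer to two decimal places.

20.21 wt%

Formula mass = 837.585 g/mol.
4.20 Mg → 4.2000 mol MgO per formula unit; M(MgO) = 40.304, so MgO mass = 169.277 g.
169.277/837.585 × 100 = 20.21 wt%.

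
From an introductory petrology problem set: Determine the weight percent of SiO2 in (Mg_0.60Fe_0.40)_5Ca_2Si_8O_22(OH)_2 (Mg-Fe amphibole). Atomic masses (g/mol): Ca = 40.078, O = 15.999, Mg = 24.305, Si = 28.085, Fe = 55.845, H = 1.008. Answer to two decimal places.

54.91 wt%

Formula mass = 875.433 g/mol.
8 Si → 8.0000 mol SiO2 per formula unit; M(SiO2) = 60.083, so SiO2 mass = 480.664 g.
480.664/875.433 × 100 = 54.91 wt%.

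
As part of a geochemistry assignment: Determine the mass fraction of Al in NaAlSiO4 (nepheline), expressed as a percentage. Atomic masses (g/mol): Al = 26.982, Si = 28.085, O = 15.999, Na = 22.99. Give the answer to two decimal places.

18.99 wt%

Formula mass = 1×22.99 + 1×26.982 + 1×28.085 + 4×15.999 = 142.053 g/mol, of which 26.982 g is Al.
So Al makes up 26.982/142.053 = 0.1899 of the mass, i.e. 18.99%.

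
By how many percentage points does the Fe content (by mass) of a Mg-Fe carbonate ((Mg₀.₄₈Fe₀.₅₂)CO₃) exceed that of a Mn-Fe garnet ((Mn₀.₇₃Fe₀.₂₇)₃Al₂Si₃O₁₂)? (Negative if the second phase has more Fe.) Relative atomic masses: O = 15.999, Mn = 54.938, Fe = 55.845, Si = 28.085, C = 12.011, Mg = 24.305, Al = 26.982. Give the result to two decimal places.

19.71 percentage points

First mineral: 29.039 g Fe in 100.714 g formula = 28.83 wt% Fe.
Second mineral: 45.234 g Fe in 495.756 g formula = 9.12 wt% Fe.
28.83% − 9.12% gives a difference of 19.71 percentage points.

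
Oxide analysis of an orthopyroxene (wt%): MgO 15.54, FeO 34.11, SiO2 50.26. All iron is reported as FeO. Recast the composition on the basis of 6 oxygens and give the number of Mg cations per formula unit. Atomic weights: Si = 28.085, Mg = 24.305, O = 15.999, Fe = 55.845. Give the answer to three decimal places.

15.54 wt% MgO ÷ 40.304 g/mol = 0.38557 mol, giving 0.38557 Mg and 0.38557 O.
34.11 wt% FeO ÷ 71.844 g/mol = 0.47478 mol, giving 0.47478 Fe and 0.47478 O.
50.26 wt% SiO2 ÷ 60.083 g/mol = 0.83651 mol, giving 0.83651 Si and 1.67302 O.
Oxygen sums to 2.53337; scaling by 6/2.53337 = 2.36839 puts the formula on 6 O.
Mg: 0.38557 × 2.36839 = 0.913 atoms per formula unit.

0.913 Mg apfu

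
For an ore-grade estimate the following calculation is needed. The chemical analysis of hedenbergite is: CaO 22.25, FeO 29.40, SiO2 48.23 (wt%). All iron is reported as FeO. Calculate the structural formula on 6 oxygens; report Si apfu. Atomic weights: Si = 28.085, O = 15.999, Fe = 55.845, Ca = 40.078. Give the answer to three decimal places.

CaO (M=56.077): mol = 0.39678; Ca = 0.39678, O = 0.39678.
FeO (M=71.844): mol = 0.40922; Fe = 0.40922, O = 0.40922.
SiO2 (M=60.083): mol = 0.80272; Si = 0.80272, O = 1.60544.
ΣO = 2.41144; factor = 6/ΣO = 2.48814.
Si apfu = 0.80272 × 2.48814 = 1.997.

1.997 Si apfu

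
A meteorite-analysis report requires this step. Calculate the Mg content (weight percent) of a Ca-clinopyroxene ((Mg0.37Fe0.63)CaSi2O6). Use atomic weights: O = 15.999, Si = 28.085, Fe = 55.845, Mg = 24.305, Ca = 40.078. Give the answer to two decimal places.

3.80 weight percent

Formula mass = 0.37×24.305 + 0.63×55.845 + 1×40.078 + 2×28.085 + 6×15.999 = 236.417 g/mol, of which 8.993 g is Mg.
So Mg makes up 8.993/236.417 = 0.0380 of the mass, i.e. 3.80%.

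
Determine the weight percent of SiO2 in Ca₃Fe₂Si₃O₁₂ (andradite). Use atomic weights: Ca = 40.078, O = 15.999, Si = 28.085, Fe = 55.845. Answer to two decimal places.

Molar mass of Ca₃Fe₂Si₃O₁₂ = 3×40.078 + 2×55.845 + 3×28.085 + 12×15.999 = 508.167 g/mol.
Each formula unit contains 3 Si, equivalent to 3/1 = 3.0000 mol SiO2.
M(SiO2) = 1×28.085 + 2×15.999 = 60.083 g/mol.
Mass of SiO2 per formula unit = 3.0000 × 60.083 = 180.249 g.
SiO2 wt% = 180.249 / 508.167 × 100 = 35.47%.

35.47 wt%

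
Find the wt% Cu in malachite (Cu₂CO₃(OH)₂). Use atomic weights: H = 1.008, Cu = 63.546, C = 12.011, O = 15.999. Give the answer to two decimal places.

Formula mass = 2*63.546 + 1*12.011 + 5*15.999 + 2*1.008 = 221.114 g/mol, of which 127.092 g is Cu.
So Cu makes up 127.092/221.114 = 0.5748 of the mass, i.e. 57.48%.

57.48 wt%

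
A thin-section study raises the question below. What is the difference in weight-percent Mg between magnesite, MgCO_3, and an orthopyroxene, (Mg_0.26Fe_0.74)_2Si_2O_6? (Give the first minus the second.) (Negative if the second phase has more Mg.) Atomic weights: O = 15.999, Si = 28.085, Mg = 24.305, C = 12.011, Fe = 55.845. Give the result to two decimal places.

23.72 percentage points

First mineral: 24.305 g Mg in 84.313 g formula = 28.83 wt% Mg.
Second mineral: 12.639 g Mg in 247.453 g formula = 5.11 wt% Mg.
28.83% − 5.11% gives a difference of 23.72 percentage points.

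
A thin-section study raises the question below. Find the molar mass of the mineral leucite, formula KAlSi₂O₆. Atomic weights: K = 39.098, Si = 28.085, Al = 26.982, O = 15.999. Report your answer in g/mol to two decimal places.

The formula mass is the sum 1(39.098) + 1(26.982) + 2(28.085) + 6(15.999).

218.24 g/mol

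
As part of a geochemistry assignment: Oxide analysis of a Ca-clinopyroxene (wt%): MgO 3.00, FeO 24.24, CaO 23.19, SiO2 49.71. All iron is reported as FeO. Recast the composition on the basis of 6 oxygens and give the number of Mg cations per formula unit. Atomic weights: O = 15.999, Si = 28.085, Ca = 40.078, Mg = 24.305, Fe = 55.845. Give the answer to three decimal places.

0.180 Mg apfu

MgO (M=40.304): mol = 0.07443; Mg = 0.07443, O = 0.07443.
FeO (M=71.844): mol = 0.33740; Fe = 0.33740, O = 0.33740.
CaO (M=56.077): mol = 0.41354; Ca = 0.41354, O = 0.41354.
SiO2 (M=60.083): mol = 0.82736; Si = 0.82736, O = 1.65472.
ΣO = 2.48009; factor = 6/ΣO = 2.41927.
Mg apfu = 0.07443 × 2.41927 = 0.180.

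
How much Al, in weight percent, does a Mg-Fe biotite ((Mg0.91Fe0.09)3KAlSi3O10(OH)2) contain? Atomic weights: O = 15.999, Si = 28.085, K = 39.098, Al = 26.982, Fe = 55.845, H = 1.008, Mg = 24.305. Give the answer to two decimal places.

6.34 weight percent

Molar mass of (Mg0.91Fe0.09)3KAlSi3O10(OH)2: 2.73*24.305 + 0.27*55.845 + 1*39.098 + 1*26.982 + 3*28.085 + 12*15.999 + 2*1.008 = 425.770 g/mol.
Mass of Al per formula unit: 1 × 26.982 = 26.982 g.
Weight fraction Al = 26.982 / 425.770 = 0.0634.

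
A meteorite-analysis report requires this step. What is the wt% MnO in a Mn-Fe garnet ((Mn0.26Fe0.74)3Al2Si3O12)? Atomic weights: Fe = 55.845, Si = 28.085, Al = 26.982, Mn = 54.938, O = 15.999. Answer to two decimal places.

11.13 wt%

Molar mass of (Mn0.26Fe0.74)3Al2Si3O12 = 0.78·54.938 + 2.22·55.845 + 2·26.982 + 3·28.085 + 12·15.999 = 497.035 g/mol.
Each formula unit contains 0.78 Mn, equivalent to 0.78/1 = 0.7800 mol MnO.
M(MnO) = 1×54.938 + 1×15.999 = 70.937 g/mol.
Mass of MnO per formula unit = 0.7800 × 70.937 = 55.331 g.
MnO wt% = 55.331 / 497.035 × 100 = 11.13%.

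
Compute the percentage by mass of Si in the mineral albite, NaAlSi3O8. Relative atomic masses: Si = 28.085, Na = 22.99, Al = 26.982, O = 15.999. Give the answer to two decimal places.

M(NaAlSi3O8) = 262.219 g/mol.
Si contributes 3 × 28.085 = 84.255 g per mole.
84.255/262.219 = 0.3213 → 32.13%.

32.13 weight percent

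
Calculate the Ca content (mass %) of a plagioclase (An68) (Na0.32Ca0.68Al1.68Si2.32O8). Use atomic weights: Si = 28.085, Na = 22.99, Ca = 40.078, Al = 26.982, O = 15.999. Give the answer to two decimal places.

Molar mass of Na0.32Ca0.68Al1.68Si2.32O8: 0.32*22.99 + 0.68*40.078 + 1.68*26.982 + 2.32*28.085 + 8*15.999 = 273.089 g/mol.
Mass of Ca per formula unit: 0.68 × 40.078 = 27.253 g.
Weight fraction Ca = 27.253 / 273.089 = 0.0998.

9.98 mass %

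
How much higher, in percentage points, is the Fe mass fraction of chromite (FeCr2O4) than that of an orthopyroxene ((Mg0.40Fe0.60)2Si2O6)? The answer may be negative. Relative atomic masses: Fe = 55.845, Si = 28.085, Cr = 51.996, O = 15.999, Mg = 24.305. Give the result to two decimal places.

-3.13 percentage points

Fe in FeCr2O4: molar mass 223.833 g/mol; 1×55.845 = 55.845 g → 24.95 wt%.
Fe in (Mg0.40Fe0.60)2Si2O6: molar mass 238.622 g/mol; 1.20×55.845 = 67.014 g → 28.08 wt%.
Difference = 24.95 − 28.08 = -3.13 percentage points.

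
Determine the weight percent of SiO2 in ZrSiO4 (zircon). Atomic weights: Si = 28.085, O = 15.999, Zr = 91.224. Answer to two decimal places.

Formula mass = 183.305 g/mol.
1 Si → 1.0000 mol SiO2 per formula unit; M(SiO2) = 60.083, so SiO2 mass = 60.083 g.
60.083/183.305 × 100 = 32.78 wt%.

32.78 wt%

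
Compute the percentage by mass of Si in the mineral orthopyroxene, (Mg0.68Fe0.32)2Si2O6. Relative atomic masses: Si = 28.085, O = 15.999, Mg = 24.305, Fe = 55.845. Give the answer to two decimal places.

25.42 wt%

M((Mg0.68Fe0.32)2Si2O6) = 220.960 g/mol.
Si contributes 2 × 28.085 = 56.170 g per mole.
56.170/220.960 = 0.2542 → 25.42%.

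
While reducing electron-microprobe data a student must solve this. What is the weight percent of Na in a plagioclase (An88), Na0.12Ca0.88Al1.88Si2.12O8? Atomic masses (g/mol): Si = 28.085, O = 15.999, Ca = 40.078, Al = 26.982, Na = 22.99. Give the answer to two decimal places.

1.00 wt%

M(Na0.12Ca0.88Al1.88Si2.12O8) = 276.286 g/mol.
Na contributes 0.12 × 22.99 = 2.759 g per mole.
2.759/276.286 = 0.0100 → 1.00%.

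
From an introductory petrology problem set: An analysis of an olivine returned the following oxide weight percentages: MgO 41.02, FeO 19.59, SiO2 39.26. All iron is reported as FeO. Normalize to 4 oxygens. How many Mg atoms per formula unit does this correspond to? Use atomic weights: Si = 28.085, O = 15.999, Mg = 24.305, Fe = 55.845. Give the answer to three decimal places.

1.567 Mg apfu

MgO (M=40.304): mol = 1.01776; Mg = 1.01776, O = 1.01776.
FeO (M=71.844): mol = 0.27267; Fe = 0.27267, O = 0.27267.
SiO2 (M=60.083): mol = 0.65343; Si = 0.65343, O = 1.30686.
ΣO = 2.59729; factor = 4/ΣO = 1.54007.
Mg apfu = 1.01776 × 1.54007 = 1.567.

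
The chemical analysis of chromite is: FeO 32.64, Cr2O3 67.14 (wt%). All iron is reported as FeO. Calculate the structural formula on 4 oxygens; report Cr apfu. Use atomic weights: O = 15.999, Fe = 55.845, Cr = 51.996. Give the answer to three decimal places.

1.986 Cr apfu

FeO: 32.64/71.844 = 0.45432 mol → 0.45432 mol Fe, 0.45432 mol O.
Cr2O3: 67.14/151.989 = 0.44174 mol → 0.88348 mol Cr, 1.32522 mol O.
Total oxygen = 1.77954 mol. Normalization factor = 4/1.77954 = 2.24777.
Cr per 4 O = 0.88348 × 2.24777 = 1.986.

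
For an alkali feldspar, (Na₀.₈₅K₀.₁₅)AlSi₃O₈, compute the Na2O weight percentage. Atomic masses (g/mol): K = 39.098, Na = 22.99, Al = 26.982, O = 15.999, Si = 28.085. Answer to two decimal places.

M((Na₀.₈₅K₀.₁₅)AlSi₃O₈) = 264.635 g/mol; M(Na2O) = 61.979 g/mol.
Moles Na2O per formula unit = 0.85 Na ÷ 2 = 0.4250.
Na2O fraction = (0.4250 × 61.979) / 264.635 = 26.341/264.635 = 0.0995.

9.95 wt%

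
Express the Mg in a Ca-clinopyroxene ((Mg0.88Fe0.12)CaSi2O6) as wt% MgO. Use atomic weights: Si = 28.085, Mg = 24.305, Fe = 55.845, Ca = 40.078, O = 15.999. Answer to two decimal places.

M((Mg0.88Fe0.12)CaSi2O6) = 220.332 g/mol; M(MgO) = 40.304 g/mol.
Moles MgO per formula unit = 0.88 Mg ÷ 1 = 0.8800.
MgO fraction = (0.8800 × 40.304) / 220.332 = 35.468/220.332 = 0.1610.

16.10 wt%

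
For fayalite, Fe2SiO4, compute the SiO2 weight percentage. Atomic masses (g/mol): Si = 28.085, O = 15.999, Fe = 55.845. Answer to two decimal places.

M(Fe2SiO4) = 203.771 g/mol; M(SiO2) = 60.083 g/mol.
Moles SiO2 per formula unit = 1 Si ÷ 1 = 1.0000.
SiO2 fraction = (1.0000 × 60.083) / 203.771 = 60.083/203.771 = 0.2949.

29.49 wt%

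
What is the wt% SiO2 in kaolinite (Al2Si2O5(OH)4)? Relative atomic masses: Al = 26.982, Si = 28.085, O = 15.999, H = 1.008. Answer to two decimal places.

M(Al2Si2O5(OH)4) = 258.157 g/mol; M(SiO2) = 60.083 g/mol.
Moles SiO2 per formula unit = 2 Si ÷ 1 = 2.0000.
SiO2 fraction = (2.0000 × 60.083) / 258.157 = 120.166/258.157 = 0.4655.

46.55 wt%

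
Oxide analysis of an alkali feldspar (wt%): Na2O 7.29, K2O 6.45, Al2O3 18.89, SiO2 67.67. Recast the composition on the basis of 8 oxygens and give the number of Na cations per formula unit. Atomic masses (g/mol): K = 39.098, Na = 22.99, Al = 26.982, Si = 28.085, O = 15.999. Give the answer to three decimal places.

Na2O (M=61.979): mol = 0.11762; Na = 0.23524, O = 0.11762.
K2O (M=94.195): mol = 0.06847; K = 0.13694, O = 0.06847.
Al2O3 (M=101.961): mol = 0.18527; Al = 0.37054, O = 0.55581.
SiO2 (M=60.083): mol = 1.12628; Si = 1.12628, O = 2.25256.
ΣO = 2.99446; factor = 8/ΣO = 2.67160.
Na apfu = 0.23524 × 2.67160 = 0.628.

0.628 Na apfu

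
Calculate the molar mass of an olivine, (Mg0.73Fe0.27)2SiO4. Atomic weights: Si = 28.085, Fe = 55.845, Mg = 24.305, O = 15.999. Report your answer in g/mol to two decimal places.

Mg: 1.46 × 24.305 = 35.4853
Fe: 0.54 × 55.845 = 30.1563
Si: 1 × 28.085 = 28.0850
O: 4 × 15.999 = 63.9960
Summing the contributions gives the formula mass.

157.72 g/mol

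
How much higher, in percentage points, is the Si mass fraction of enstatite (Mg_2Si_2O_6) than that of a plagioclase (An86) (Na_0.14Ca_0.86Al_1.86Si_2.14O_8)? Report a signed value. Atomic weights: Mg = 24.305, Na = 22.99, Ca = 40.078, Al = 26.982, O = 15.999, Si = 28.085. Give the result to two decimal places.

6.20 percentage points

First mineral: 56.170 g Si in 200.774 g formula = 27.98 wt% Si.
Second mineral: 60.102 g Si in 275.966 g formula = 21.78 wt% Si.
27.98% − 21.78% gives a difference of 6.20 percentage points.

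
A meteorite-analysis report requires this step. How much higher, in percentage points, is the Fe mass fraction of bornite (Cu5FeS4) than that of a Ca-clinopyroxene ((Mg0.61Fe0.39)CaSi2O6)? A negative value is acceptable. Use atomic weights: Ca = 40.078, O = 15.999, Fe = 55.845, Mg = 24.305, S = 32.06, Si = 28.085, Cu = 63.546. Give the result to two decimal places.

1.61 percentage points

Fe in Cu5FeS4: molar mass 501.815 g/mol; 1×55.845 = 55.845 g → 11.13 wt%.
Fe in (Mg0.61Fe0.39)CaSi2O6: molar mass 228.848 g/mol; 0.39×55.845 = 21.780 g → 9.52 wt%.
Difference = 11.13 − 9.52 = 1.61 percentage points.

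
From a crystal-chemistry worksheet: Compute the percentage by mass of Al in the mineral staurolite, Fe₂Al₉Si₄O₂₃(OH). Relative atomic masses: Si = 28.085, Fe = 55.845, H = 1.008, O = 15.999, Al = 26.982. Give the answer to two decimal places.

28.51 wt%

M(Fe₂Al₉Si₄O₂₃(OH)) = 851.852 g/mol.
Al contributes 9 × 26.982 = 242.838 g per mole.
242.838/851.852 = 0.2851 → 28.51%.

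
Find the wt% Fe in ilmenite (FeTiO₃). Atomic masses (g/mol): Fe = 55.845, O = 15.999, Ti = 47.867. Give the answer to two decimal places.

M(FeTiO₃) = 151.709 g/mol.
Fe contributes 1 × 55.845 = 55.845 g per mole.
55.845/151.709 = 0.3681 → 36.81%.

36.81 mass %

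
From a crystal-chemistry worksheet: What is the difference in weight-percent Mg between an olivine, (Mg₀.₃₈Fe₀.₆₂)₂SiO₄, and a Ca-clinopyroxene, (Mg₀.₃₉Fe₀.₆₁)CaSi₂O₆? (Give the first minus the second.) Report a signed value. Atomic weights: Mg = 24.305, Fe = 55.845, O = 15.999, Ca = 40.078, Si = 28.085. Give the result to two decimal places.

6.25 percentage points

M((Mg₀.₃₈Fe₀.₆₂)₂SiO₄) = 179.801 g/mol, so wt% Mg = 18.472/179.801 × 100 = 10.27%.
M((Mg₀.₃₉Fe₀.₆₁)CaSi₂O₆) = 235.786 g/mol, so wt% Mg = 9.479/235.786 × 100 = 4.02%.
10.27 − 4.02 = 6.25 pp.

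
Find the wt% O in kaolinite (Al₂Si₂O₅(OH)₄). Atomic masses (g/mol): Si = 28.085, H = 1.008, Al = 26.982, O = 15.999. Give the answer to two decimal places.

Formula mass = 2×26.982 + 2×28.085 + 9×15.999 + 4×1.008 = 258.157 g/mol, of which 143.991 g is O.
So O makes up 143.991/258.157 = 0.5578 of the mass, i.e. 55.78%.

55.78 wt%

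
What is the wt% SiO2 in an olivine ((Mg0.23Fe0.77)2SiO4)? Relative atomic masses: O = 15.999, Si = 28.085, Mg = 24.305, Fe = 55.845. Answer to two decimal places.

Molar mass of (Mg0.23Fe0.77)2SiO4 = 0.46·24.305 + 1.54·55.845 + 1·28.085 + 4·15.999 = 189.263 g/mol.
Each formula unit contains 1 Si, equivalent to 1/1 = 1.0000 mol SiO2.
M(SiO2) = 1×28.085 + 2×15.999 = 60.083 g/mol.
Mass of SiO2 per formula unit = 1.0000 × 60.083 = 60.083 g.
SiO2 wt% = 60.083 / 189.263 × 100 = 31.75%.

31.75 wt%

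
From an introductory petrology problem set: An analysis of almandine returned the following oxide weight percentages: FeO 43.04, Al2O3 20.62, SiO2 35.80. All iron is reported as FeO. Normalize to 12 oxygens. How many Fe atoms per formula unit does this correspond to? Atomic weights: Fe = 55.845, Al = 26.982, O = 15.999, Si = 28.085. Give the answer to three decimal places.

FeO (M=71.844): mol = 0.59908; Fe = 0.59908, O = 0.59908.
Al2O3 (M=101.961): mol = 0.20223; Al = 0.40446, O = 0.60669.
SiO2 (M=60.083): mol = 0.59584; Si = 0.59584, O = 1.19168.
ΣO = 2.39745; factor = 12/ΣO = 5.00532.
Fe apfu = 0.59908 × 5.00532 = 2.999.

2.999 Fe apfu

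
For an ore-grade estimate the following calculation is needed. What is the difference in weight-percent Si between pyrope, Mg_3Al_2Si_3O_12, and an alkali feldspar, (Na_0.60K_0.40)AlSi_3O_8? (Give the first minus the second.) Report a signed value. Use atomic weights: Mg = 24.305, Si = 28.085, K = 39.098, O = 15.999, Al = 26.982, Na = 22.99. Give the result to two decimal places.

-10.46 percentage points

M(Mg_3Al_2Si_3O_12) = 403.122 g/mol, so wt% Si = 84.255/403.122 × 100 = 20.90%.
M((Na_0.60K_0.40)AlSi_3O_8) = 268.662 g/mol, so wt% Si = 84.255/268.662 × 100 = 31.36%.
20.90 − 31.36 = -10.46 pp.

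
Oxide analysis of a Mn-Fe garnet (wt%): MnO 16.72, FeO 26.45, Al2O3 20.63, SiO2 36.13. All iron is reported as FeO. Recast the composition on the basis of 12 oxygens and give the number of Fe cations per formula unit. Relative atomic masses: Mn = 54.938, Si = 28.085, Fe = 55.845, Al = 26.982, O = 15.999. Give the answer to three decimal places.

MnO: 16.72/70.937 = 0.23570 mol → 0.23570 mol Mn, 0.23570 mol O.
FeO: 26.45/71.844 = 0.36816 mol → 0.36816 mol Fe, 0.36816 mol O.
Al2O3: 20.63/101.961 = 0.20233 mol → 0.40466 mol Al, 0.60699 mol O.
SiO2: 36.13/60.083 = 0.60133 mol → 0.60133 mol Si, 1.20266 mol O.
Total oxygen = 2.41351 mol. Normalization factor = 12/2.41351 = 4.97201.
Fe per 12 O = 0.36816 × 4.97201 = 1.830.

1.830 Fe apfu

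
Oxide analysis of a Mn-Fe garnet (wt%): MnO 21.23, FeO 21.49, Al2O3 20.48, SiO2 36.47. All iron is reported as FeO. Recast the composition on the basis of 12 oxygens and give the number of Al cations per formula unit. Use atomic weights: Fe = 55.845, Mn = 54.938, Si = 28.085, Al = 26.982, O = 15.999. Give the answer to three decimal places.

1.996 Al apfu

MnO: 21.23/70.937 = 0.29928 mol → 0.29928 mol Mn, 0.29928 mol O.
FeO: 21.49/71.844 = 0.29912 mol → 0.29912 mol Fe, 0.29912 mol O.
Al2O3: 20.48/101.961 = 0.20086 mol → 0.40172 mol Al, 0.60258 mol O.
SiO2: 36.47/60.083 = 0.60699 mol → 0.60699 mol Si, 1.21398 mol O.
Total oxygen = 2.41496 mol. Normalization factor = 12/2.41496 = 4.96903.
Al per 12 O = 0.40172 × 4.96903 = 1.996.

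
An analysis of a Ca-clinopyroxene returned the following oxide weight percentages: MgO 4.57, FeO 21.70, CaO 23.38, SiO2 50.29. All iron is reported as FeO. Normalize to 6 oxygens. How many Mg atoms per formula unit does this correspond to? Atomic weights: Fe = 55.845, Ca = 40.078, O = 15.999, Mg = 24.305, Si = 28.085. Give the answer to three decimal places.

0.271 Mg apfu

MgO (M=40.304): mol = 0.11339; Mg = 0.11339, O = 0.11339.
FeO (M=71.844): mol = 0.30204; Fe = 0.30204, O = 0.30204.
CaO (M=56.077): mol = 0.41693; Ca = 0.41693, O = 0.41693.
SiO2 (M=60.083): mol = 0.83701; Si = 0.83701, O = 1.67402.
ΣO = 2.50638; factor = 6/ΣO = 2.39389.
Mg apfu = 0.11339 × 2.39389 = 0.271.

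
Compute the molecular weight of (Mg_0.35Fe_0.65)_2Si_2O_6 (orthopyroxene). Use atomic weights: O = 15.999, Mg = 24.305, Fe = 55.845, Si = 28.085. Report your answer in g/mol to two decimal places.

Mg: 0.70 × 24.305 = 17.0135
Fe: 1.30 × 55.845 = 72.5985
Si: 2 × 28.085 = 56.1700
O: 6 × 15.999 = 95.9940
Summing the contributions gives the formula mass.

241.78 g/mol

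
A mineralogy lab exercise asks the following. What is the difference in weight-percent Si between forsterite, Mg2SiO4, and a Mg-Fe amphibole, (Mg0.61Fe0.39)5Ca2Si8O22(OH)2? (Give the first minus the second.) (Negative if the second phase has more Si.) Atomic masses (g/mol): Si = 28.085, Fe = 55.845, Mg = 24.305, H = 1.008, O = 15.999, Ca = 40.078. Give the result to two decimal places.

-5.75 percentage points

M(Mg2SiO4) = 140.691 g/mol, so wt% Si = 28.085/140.691 × 100 = 19.96%.
M((Mg0.61Fe0.39)5Ca2Si8O22(OH)2) = 873.856 g/mol, so wt% Si = 224.680/873.856 × 100 = 25.71%.
19.96 − 25.71 = -5.75 pp.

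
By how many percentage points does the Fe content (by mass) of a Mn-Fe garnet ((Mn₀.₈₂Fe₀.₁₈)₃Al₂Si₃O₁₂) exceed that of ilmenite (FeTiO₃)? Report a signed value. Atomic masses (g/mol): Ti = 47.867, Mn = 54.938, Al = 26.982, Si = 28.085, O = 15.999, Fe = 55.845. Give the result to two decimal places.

-30.72 percentage points

M((Mn₀.₈₂Fe₀.₁₈)₃Al₂Si₃O₁₂) = 495.511 g/mol, so wt% Fe = 30.156/495.511 × 100 = 6.09%.
M(FeTiO₃) = 151.709 g/mol, so wt% Fe = 55.845/151.709 × 100 = 36.81%.
6.09 − 36.81 = -30.72 pp.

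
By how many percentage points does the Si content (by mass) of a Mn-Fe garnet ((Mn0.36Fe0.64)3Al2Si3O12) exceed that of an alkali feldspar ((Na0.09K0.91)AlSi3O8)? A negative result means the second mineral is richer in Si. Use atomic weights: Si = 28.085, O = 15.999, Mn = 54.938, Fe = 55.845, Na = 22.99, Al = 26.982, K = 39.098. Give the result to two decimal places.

First mineral: 84.255 g Si in 496.762 g formula = 16.96 wt% Si.
Second mineral: 84.255 g Si in 276.877 g formula = 30.43 wt% Si.
16.96% − 30.43% gives a difference of -13.47 percentage points.

-13.47 percentage points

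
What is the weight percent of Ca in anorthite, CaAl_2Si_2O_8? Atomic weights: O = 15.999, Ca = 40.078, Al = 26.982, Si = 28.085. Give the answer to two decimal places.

Molar mass of CaAl_2Si_2O_8: 1*40.078 + 2*26.982 + 2*28.085 + 8*15.999 = 278.204 g/mol.
Mass of Ca per formula unit: 1 × 40.078 = 40.078 g.
Weight fraction Ca = 40.078 / 278.204 = 0.1441.

14.41 wt%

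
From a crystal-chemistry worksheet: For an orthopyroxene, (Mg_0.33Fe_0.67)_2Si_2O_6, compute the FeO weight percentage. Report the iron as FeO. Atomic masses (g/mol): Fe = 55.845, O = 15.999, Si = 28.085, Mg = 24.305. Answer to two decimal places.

39.61 wt%

M((Mg_0.33Fe_0.67)_2Si_2O_6) = 243.038 g/mol; M(FeO) = 71.844 g/mol.
Moles FeO per formula unit = 1.34 Fe ÷ 1 = 1.3400.
FeO fraction = (1.3400 × 71.844) / 243.038 = 96.271/243.038 = 0.3961.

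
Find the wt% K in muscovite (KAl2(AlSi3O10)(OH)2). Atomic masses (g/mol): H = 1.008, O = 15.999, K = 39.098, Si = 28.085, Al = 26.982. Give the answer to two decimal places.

9.82 weight percent

M(KAl2(AlSi3O10)(OH)2) = 398.303 g/mol.
K contributes 1 × 39.098 = 39.098 g per mole.
39.098/398.303 = 0.0982 → 9.82%.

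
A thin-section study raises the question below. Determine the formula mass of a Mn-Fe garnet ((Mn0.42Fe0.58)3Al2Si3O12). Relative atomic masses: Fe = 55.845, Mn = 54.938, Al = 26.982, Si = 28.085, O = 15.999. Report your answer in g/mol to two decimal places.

M = 1.26×54.938 + 1.74×55.845 + 2×26.982 + 3×28.085 + 12×15.999

496.60 g/mol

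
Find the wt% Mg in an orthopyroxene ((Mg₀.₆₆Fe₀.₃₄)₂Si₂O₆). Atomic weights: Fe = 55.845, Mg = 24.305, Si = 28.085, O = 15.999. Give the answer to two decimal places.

Molar mass of (Mg₀.₆₆Fe₀.₃₄)₂Si₂O₆: 1.32×24.305 + 0.68×55.845 + 2×28.085 + 6×15.999 = 222.221 g/mol.
Mass of Mg per formula unit: 1.32 × 24.305 = 32.083 g.
Weight fraction Mg = 32.083 / 222.221 = 0.1444.

14.44 weight percent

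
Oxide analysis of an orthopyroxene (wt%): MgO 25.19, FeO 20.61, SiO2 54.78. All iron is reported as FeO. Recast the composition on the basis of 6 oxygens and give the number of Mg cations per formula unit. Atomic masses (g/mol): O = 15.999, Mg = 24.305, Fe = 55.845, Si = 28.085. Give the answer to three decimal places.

MgO (M=40.304): mol = 0.62500; Mg = 0.62500, O = 0.62500.
FeO (M=71.844): mol = 0.28687; Fe = 0.28687, O = 0.28687.
SiO2 (M=60.083): mol = 0.91174; Si = 0.91174, O = 1.82348.
ΣO = 2.73535; factor = 6/ΣO = 2.19350.
Mg apfu = 0.62500 × 2.19350 = 1.371.

1.371 Mg apfu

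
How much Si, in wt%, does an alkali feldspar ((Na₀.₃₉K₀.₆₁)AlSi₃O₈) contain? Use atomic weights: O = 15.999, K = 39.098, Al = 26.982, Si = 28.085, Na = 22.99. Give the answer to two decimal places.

Formula mass = 0.39*22.99 + 0.61*39.098 + 1*26.982 + 3*28.085 + 8*15.999 = 272.045 g/mol, of which 84.255 g is Si.
So Si makes up 84.255/272.045 = 0.3097 of the mass, i.e. 30.97%.

30.97 wt%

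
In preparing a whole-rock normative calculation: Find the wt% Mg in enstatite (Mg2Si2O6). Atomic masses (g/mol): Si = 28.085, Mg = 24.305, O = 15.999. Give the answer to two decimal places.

Formula mass = 2·24.305 + 2·28.085 + 6·15.999 = 200.774 g/mol, of which 48.610 g is Mg.
So Mg makes up 48.610/200.774 = 0.2421 of the mass, i.e. 24.21%.

24.21 wt%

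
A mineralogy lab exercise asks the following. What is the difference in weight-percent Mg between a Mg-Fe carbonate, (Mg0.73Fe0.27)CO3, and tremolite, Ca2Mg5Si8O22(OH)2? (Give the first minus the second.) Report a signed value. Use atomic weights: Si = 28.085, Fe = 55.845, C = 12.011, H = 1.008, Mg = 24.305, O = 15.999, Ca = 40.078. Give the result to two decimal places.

4.15 percentage points

M((Mg0.73Fe0.27)CO3) = 92.829 g/mol, so wt% Mg = 17.743/92.829 × 100 = 19.11%.
M(Ca2Mg5Si8O22(OH)2) = 812.353 g/mol, so wt% Mg = 121.525/812.353 × 100 = 14.96%.
19.11 − 14.96 = 4.15 pp.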